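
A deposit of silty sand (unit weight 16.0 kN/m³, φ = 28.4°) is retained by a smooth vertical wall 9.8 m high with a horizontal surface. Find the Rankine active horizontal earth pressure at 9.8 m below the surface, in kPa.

K_a = (1 − sin φ)/(1 + sin φ) = 0.3554.
σ_h = K_a γ z = 0.3554 × 16.0 × 9.8 = 55.72 kPa.

55.7 kPa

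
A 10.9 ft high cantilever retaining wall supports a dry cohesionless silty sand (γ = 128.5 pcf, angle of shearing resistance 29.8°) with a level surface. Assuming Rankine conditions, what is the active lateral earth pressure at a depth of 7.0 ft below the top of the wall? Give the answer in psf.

K_a = (1 − sin φ)/(1 + sin φ) = 0.3360.
σ_h = K_a γ z = 0.3360 × 128.5 × 7.0 = 302.3 psf.

302 psf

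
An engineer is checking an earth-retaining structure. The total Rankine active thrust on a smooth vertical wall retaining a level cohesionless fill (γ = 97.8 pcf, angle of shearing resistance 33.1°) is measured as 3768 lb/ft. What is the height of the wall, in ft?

16.2 ft

K_a = 0.2936. P_a = ½ K_a γ H² ⇒ H = √(2P_a/(K_a γ)).
H = √(2×3768/(0.2936×97.8)) = 16.20 ft.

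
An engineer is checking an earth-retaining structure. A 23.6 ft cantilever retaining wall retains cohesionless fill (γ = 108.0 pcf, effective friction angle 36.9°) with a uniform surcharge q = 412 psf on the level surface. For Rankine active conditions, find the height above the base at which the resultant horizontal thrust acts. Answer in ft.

8.83 ft

K_a = 0.2497.
Triangular part P₁ = ½K_aγH² = 7509 at H/3 = 7.867 ft; rectangular part P₂ = K_a q H = 2428 at H/2 = 11.80 ft.
ȳ = (P₁·7.867 + P₂·11.80)/(P₁+P₂) = 8.828 ft.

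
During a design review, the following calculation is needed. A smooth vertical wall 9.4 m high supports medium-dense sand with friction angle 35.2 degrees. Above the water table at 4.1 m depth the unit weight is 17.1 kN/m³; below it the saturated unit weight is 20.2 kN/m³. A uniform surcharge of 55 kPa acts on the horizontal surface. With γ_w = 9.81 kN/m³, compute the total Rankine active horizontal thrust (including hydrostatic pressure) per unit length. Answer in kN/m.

454 kN/m

K_a = tan²(45° − φ/2) = 0.2687.
γ' = 20.2 − 9.81 = 10.39 kN/m³. h₂ = H − d_w = 5.3 m.
σ'_h: at surface K_a·q = 14.78; at WT K_a(q+γd_w) = 33.62; at base K_a(q+γd_w+γ'h₂) = 48.41 kPa.
P₁ = ½(14.78+33.62)×4.1 = 99.21; P₂ = ½(33.62+48.41)×5.3 = 217.4; P_w = ½γ_w h₂² = 137.8.
Total = 99.21+217.4+137.8 = 454.4 kN/m.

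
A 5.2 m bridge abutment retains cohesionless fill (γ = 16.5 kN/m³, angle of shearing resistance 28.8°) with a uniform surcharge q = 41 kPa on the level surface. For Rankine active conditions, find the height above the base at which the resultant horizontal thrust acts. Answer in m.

2.16 m

K_a = 0.3498.
Triangular part P₁ = ½K_aγH² = 78.02 at H/3 = 1.733 m; rectangular part P₂ = K_a q H = 74.57 at H/2 = 2.600 m.
ȳ = (P₁·1.733 + P₂·2.600)/(P₁+P₂) = 2.157 m.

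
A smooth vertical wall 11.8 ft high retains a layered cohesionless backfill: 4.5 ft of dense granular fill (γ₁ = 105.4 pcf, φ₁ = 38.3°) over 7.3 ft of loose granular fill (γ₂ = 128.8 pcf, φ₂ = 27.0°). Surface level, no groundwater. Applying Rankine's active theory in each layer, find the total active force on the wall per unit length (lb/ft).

2840 lb/ft

K_a1 = tan²(45°−38.3°/2) = 0.2347; K_a2 = tan²(45°−27.0°/2) = 0.3755.
Layer 1: σ at base = K_a1 γ₁ h₁ = 111.3 psf; P₁ = ½×111.3×4.5 = 250.5.
Layer 2: σ_v at top = γ₁h₁ = 474.3; σ_h top = K_a2×474.3 = 178.1; σ_h base = K_a2×(474.3+128.8×7.3) = 531.2.
P₂ = ½(178.1+531.2)×7.3 = 2589. Total P_a = 250.5+2589 = 2839 lb/ft.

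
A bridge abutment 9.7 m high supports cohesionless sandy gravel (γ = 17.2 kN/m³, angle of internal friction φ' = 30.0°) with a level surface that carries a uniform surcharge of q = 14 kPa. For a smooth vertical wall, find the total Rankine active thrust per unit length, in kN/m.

K_a = tan²(45° − φ/2) = 0.3333.
Soil triangle: ½ K_a γ H² = 0.5×0.3333×17.2×9.7² = 269.7 kN/m.
Surcharge rectangle: K_a q H = 0.3333×14×9.7 = 45.27 kN/m.
Total = 269.7 + 45.27 = 315.0 kN/m.

315 kN/m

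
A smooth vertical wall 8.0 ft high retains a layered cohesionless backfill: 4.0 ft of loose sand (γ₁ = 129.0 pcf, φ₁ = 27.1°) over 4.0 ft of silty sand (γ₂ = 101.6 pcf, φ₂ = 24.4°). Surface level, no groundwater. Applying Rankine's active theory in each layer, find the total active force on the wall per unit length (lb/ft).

1580 lb/ft

K_a1 = tan²(45°−27.1°/2) = 0.3741; K_a2 = tan²(45°−24.4°/2) = 0.4153.
Layer 1: σ at base = K_a1 γ₁ h₁ = 193.0 psf; P₁ = ½×193.0×4.0 = 386.0.
Layer 2: σ_v at top = γ₁h₁ = 516.0; σ_h top = K_a2×516.0 = 214.3; σ_h base = K_a2×(516.0+101.6×4.0) = 383.1.
P₂ = ½(214.3+383.1)×4.0 = 1195. Total P_a = 386.0+1195 = 1581 lb/ft.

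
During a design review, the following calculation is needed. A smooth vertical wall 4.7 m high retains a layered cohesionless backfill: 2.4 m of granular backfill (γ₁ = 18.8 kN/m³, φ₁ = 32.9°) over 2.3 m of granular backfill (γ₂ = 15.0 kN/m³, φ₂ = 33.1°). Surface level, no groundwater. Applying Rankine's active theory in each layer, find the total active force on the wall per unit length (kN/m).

58.1 kN/m

K_a1 = tan²(45°−32.9°/2) = 0.2960; K_a2 = tan²(45°−33.1°/2) = 0.2936.
Layer 1: σ at base = K_a1 γ₁ h₁ = 13.36 kPa; P₁ = ½×13.36×2.4 = 16.03.
Layer 2: σ_v at top = γ₁h₁ = 45.12; σ_h top = K_a2×45.12 = 13.25; σ_h base = K_a2×(45.12+15.0×2.3) = 23.37.
P₂ = ½(13.25+23.37)×2.3 = 42.11. Total P_a = 16.03+42.11 = 58.14 kN/m.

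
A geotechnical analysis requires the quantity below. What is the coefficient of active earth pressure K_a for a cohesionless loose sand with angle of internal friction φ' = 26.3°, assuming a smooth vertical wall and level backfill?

K_a = tan²(45° − φ/2) = tan²(31.85°) = 0.3859.

0.386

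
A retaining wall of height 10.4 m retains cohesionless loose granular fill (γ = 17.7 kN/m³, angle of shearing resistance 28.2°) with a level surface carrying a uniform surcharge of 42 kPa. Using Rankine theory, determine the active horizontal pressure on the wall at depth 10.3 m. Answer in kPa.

80.3 kPa

K_a = (1 − sin φ)/(1 + sin φ) = 0.3582.
σ_v = γz + q = 17.7 × 10.3 + 42 = 224.3 kPa.
σ_h = K_a σ_v = 0.3582 × 224.3 = 80.35 kPa.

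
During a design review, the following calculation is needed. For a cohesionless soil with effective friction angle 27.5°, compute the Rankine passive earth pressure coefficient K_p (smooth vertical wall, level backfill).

2.72

K_p = (1 + sin φ)/(1 − sin φ) = tan²(45° + 27.5°/2) = 2.716.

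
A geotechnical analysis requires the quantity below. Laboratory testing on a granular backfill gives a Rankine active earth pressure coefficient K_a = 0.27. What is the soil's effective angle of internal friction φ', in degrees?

K_a = tan²(45° − φ/2) ⇒ 45° − φ/2 = arctan(√0.27) = 27.46°.
φ = 2(45° − 27.46°) = 35.09°.

35.1°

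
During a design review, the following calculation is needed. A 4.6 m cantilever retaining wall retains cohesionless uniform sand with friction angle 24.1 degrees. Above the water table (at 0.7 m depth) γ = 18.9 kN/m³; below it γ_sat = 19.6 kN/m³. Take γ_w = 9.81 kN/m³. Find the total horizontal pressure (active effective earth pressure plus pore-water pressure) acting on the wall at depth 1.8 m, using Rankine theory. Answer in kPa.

20.9 kPa

K_a = (1 − sin φ)/(1 + sin φ) = 0.4201.
γ' = 19.6 − 9.81 = 9.790 kN/m³.
Effective vertical stress at 1.8 m: σ'_v = 18.9×0.7 + 9.790×1.10 = 24.00 kPa.
σ'_h = K_a σ'_v = 0.4201 × 24.00 = 10.08 kPa; u = γ_w × 1.10 = 10.79 kPa.
Total σ_h = 10.08 + 10.79 = 20.87 kPa.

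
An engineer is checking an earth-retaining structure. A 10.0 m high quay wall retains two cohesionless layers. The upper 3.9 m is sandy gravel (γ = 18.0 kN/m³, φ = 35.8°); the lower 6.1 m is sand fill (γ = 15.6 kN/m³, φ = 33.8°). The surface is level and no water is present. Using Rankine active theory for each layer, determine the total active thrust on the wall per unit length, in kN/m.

K_a1 = tan²(45°−35.8°/2) = 0.2619; K_a2 = tan²(45°−33.8°/2) = 0.2851.
Layer 1: σ at base = K_a1 γ₁ h₁ = 18.38 kPa; P₁ = ½×18.38×3.9 = 35.85.
Layer 2: σ_v at top = γ₁h₁ = 70.20; σ_h top = K_a2×70.20 = 20.01; σ_h base = K_a2×(70.20+15.6×6.1) = 47.14.
P₂ = ½(20.01+47.14)×6.1 = 204.8. Total P_a = 35.85+204.8 = 240.7 kN/m.

241 kN/m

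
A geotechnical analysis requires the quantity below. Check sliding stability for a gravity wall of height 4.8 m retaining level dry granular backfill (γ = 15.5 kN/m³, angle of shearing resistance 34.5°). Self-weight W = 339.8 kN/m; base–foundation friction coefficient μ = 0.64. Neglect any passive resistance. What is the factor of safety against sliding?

4.40

K_a = tan²(45° − 34.5°/2) = 0.2768.
P_a = ½K_aγH² = 0.5×0.2768×15.5×4.8² = 49.43 kN/m, acting at H/3 = 1.600 m above the base.
FS_sliding = μW / P_a = 0.64×339.8 / 49.43 = 4.400.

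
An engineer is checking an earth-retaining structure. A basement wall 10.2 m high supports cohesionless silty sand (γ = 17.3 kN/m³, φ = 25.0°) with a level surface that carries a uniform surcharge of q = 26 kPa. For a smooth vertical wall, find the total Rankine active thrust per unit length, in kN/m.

K_a = tan²(45° − φ/2) = 0.4059.
Soil triangle: ½ K_a γ H² = 0.5×0.4059×17.3×10.2² = 365.3 kN/m.
Surcharge rectangle: K_a q H = 0.4059×26×10.2 = 107.6 kN/m.
Total = 365.3 + 107.6 = 472.9 kN/m.

473 kN/m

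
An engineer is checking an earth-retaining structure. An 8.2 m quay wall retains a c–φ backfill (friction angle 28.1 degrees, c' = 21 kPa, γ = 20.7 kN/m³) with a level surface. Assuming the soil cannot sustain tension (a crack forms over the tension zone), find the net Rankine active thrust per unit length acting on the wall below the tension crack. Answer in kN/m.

86.3 kN/m

K_a = 0.3596; √K_a = 0.5997.
Tension-crack depth z_c = 2c/(γ√K_a) = 2×21/(20.7×0.5997) = 3.383 m.
σ_a at base = K_a γ H − 2c√K_a = 0.3596×20.7×8.2 − 2×21×0.5997 = 35.85 kPa.
P_a = ½ × 35.85 × (H − z_c) = 0.5×35.85×4.817 = 86.34 kN/m.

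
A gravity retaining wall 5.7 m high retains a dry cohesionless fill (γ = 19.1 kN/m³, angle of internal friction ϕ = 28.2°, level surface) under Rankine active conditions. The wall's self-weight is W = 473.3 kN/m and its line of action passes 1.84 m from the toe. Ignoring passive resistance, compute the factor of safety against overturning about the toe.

K_a = tan²(45° − 28.2°/2) = 0.3582.
P_a = ½K_aγH² = 0.5×0.3582×19.1×5.7² = 111.1 kN/m, acting at H/3 = 1.900 m above the base.
Overturning moment M_o = P_a × H/3 = 111.1 × 1.900 = 211.2.
Resisting moment M_r = W × 1.84 = 473.3 × 1.84 = 870.9.
FS_overturning = M_r/M_o = 870.9/211.2 = 4.124.

4.12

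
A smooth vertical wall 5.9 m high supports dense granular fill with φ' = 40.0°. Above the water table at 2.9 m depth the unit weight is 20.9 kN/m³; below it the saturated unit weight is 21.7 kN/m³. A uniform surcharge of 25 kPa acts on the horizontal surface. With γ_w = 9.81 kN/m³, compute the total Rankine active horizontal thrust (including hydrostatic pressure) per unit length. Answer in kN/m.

K_a = tan²(45° − φ/2) = 0.2174.
γ' = 21.7 − 9.81 = 11.89 kN/m³. h₂ = H − d_w = 3.0 m.
σ'_h: at surface K_a·q = 5.436; at WT K_a(q+γd_w) = 18.62; at base K_a(q+γd_w+γ'h₂) = 26.37 kPa.
P₁ = ½(5.436+18.62)×2.9 = 34.87; P₂ = ½(18.62+26.37)×3.0 = 67.48; P_w = ½γ_w h₂² = 44.14.
Total = 34.87+67.48+44.14 = 146.5 kN/m.

146 kN/m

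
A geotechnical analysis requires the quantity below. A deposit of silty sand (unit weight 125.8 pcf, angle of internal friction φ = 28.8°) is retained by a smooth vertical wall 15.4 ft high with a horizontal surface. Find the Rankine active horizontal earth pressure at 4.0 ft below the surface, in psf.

K_a = (1 − sin φ)/(1 + sin φ) = 0.3498.
σ_h = K_a γ z = 0.3498 × 125.8 × 4.0 = 176.0 psf.

176 psf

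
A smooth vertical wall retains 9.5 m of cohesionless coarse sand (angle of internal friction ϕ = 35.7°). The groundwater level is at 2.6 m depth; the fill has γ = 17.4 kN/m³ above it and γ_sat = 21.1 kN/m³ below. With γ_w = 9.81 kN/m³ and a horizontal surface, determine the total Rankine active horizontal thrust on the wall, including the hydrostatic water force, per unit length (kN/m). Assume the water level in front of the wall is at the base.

K_a = tan²(45° − φ/2) = 0.2630.
γ' = 21.1 − 9.81 = 11.29 kN/m³. Depth below WT = 6.9 m.
σ'_h at WT = K_a γ d_w = 11.90 kPa; at base = 11.90 + K_a γ' × 6.9 = 32.39 kPa.
P₁ (0–2.6 m) = ½×11.90×2.6 = 15.47. P₂ (2.6–9.5 m) = ½(11.90+32.39)×6.9 = 152.8.
P_w = ½ γ_w h₂² = 0.5×9.81×6.9² = 233.5. Total = 15.47+152.8+233.5 = 401.8 kN/m.

402 kN/m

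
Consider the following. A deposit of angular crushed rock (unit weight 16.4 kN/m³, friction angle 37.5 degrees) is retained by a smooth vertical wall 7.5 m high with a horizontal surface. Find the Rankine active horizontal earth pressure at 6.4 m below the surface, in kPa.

25.5 kPa

K_a = (1 − sin φ)/(1 + sin φ) = 0.2432.
σ_h = K_a γ z = 0.2432 × 16.4 × 6.4 = 25.53 kPa.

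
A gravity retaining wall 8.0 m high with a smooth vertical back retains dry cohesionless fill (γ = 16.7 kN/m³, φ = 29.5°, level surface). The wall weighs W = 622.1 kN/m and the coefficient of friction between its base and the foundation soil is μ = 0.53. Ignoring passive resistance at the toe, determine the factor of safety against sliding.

1.81

K_a = tan²(45° − 29.5°/2) = 0.3401.
P_a = ½K_aγH² = 0.5×0.3401×16.7×8.0² = 181.8 kN/m, acting at H/3 = 2.667 m above the base.
FS_sliding = μW / P_a = 0.53×622.1 / 181.8 = 1.814.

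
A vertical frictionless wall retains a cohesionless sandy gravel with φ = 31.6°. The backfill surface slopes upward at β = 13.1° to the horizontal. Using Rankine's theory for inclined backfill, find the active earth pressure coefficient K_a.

0.338

K_a = cos β · (cos β − √(cos²β − cos²φ)) / (cos β + √(cos²β − cos²φ)).
cos β = 0.9740, cos φ = 0.8517, √(cos²β − cos²φ) = 0.4724.
K_a = 0.9740 × (0.9740 − 0.4724)/(0.9740 + 0.4724) = 0.3377.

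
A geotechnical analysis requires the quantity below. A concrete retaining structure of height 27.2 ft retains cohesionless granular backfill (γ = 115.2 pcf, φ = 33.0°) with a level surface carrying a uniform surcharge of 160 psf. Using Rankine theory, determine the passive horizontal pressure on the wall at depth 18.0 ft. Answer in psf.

K_p = (1 + sin φ)/(1 − sin φ) = 3.392.
σ_v = γz + q = 115.2 × 18.0 + 160 = 2234 psf.
σ_h = K_p σ_v = 3.392 × 2234 = 7577 psf.

7580 psf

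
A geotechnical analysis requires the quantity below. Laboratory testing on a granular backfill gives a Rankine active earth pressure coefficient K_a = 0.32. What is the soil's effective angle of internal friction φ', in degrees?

K_a = tan²(45° − φ/2) ⇒ 45° − φ/2 = arctan(√0.32) = 29.50°.
φ = 2(45° − 29.50°) = 31.01°.

31.0°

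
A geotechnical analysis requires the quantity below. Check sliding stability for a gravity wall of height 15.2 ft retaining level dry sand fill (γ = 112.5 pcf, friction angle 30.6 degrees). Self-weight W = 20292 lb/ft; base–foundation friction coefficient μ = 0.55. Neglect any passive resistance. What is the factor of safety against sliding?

2.64

K_a = tan²(45° − 30.6°/2) = 0.3253.
P_a = ½K_aγH² = 0.5×0.3253×112.5×15.2² = 4228 lb/ft, acting at H/3 = 5.067 ft above the base.
FS_sliding = μW / P_a = 0.55×20292 / 4228 = 2.640.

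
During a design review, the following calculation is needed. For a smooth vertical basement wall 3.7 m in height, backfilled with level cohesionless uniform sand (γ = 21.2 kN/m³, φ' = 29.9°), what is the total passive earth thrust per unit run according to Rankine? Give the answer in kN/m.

K_p = tan²(45° + φ/2) = 2.988.
P_p = ½ K_p γ H² = 0.5 × 2.988 × 21.2 × 3.7² = 433.6 kN/m.

434 kN/m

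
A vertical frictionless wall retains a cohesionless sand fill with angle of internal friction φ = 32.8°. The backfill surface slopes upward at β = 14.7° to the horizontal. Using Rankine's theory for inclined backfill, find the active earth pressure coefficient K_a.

K_a = cos β · (cos β − √(cos²β − cos²φ)) / (cos β + √(cos²β − cos²φ)).
cos β = 0.9673, cos φ = 0.8406, √(cos²β − cos²φ) = 0.4786.
K_a = 0.9673 × (0.9673 − 0.4786)/(0.9673 + 0.4786) = 0.3269.

0.327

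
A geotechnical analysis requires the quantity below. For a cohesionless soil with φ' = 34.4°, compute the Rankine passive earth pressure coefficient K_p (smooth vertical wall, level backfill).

K_p = (1 + sin φ)/(1 − sin φ) = tan²(45° + 34.4°/2) = 3.597.

3.60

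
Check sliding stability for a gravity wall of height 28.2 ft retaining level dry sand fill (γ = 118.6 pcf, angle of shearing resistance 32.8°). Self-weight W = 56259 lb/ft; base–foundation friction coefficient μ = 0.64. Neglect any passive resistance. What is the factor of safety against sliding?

K_a = tan²(45° − 32.8°/2) = 0.2973.
P_a = ½K_aγH² = 0.5×0.2973×118.6×28.2² = 14020 lb/ft, acting at H/3 = 9.400 ft above the base.
FS_sliding = μW / P_a = 0.64×56259 / 14020 = 2.568.

2.57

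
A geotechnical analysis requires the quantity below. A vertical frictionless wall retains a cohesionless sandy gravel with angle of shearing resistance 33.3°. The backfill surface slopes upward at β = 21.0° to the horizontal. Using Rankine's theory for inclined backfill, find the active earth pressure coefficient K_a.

0.358

K_a = cos β · (cos β − √(cos²β − cos²φ)) / (cos β + √(cos²β − cos²φ)).
cos β = 0.9336, cos φ = 0.8358, √(cos²β − cos²φ) = 0.4159.
K_a = 0.9336 × (0.9336 − 0.4159)/(0.9336 + 0.4159) = 0.3581.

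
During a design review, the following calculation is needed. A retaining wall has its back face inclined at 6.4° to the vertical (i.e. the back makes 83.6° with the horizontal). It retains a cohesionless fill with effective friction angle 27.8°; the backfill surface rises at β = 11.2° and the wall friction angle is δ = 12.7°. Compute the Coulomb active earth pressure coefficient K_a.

0.446

K_a = sin²(α+φ) / [sin²α · sin(α−δ) · (1 + √{sin(φ+δ)sin(φ−β) / (sin(α−δ)sin(α+β))})²].
With α = 83.6°, φ = 27.8°, δ = 12.7°, β = 11.2°: K_a = 0.4456.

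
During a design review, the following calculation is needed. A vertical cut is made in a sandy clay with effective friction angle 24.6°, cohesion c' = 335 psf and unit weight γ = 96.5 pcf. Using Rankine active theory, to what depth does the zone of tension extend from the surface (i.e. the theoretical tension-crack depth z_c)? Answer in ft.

10.8 ft

K_a = tan²(45° − 24.6°/2) = 0.4121; √K_a = 0.6420.
The active pressure is zero where K_a γ z = 2c√K_a, so z_c = 2c/(γ√K_a) = 2×335/(96.5×0.6420) = 10.81 ft.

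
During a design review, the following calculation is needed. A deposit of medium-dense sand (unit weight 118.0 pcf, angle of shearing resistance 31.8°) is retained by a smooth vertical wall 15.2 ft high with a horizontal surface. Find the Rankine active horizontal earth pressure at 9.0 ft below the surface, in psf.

K_a = (1 − sin φ)/(1 + sin φ) = 0.3098.
σ_h = K_a γ z = 0.3098 × 118.0 × 9.0 = 329.0 psf.

329 psf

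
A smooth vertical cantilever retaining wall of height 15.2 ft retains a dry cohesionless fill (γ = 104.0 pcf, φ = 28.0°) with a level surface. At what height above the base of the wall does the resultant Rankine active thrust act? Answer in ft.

K_a = 0.3610.
The pressure distribution is triangular, so the resultant acts at H/3 above the base = 15.2/3 = 5.067 ft.

5.07 ft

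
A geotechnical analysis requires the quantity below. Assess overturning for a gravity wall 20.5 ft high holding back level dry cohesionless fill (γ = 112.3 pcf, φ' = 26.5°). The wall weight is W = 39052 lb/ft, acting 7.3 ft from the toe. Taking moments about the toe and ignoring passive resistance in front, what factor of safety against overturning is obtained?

K_a = tan²(45° − 26.5°/2) = 0.3829.
P_a = ½K_aγH² = 0.5×0.3829×112.3×20.5² = 9036 lb/ft, acting at H/3 = 6.833 ft above the base.
Overturning moment M_o = P_a × H/3 = 9036 × 6.833 = 61750.
Resisting moment M_r = W × 7.3 = 39052 × 7.3 = 285100.
FS_overturning = M_r/M_o = 285100/61750 = 4.617.

4.62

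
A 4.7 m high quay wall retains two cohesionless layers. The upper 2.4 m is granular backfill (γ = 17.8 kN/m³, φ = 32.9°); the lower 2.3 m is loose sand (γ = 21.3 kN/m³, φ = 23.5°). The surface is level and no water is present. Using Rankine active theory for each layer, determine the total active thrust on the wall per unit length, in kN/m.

81.6 kN/m

K_a1 = tan²(45°−32.9°/2) = 0.2960; K_a2 = tan²(45°−23.5°/2) = 0.4298.
Layer 1: σ at base = K_a1 γ₁ h₁ = 12.65 kPa; P₁ = ½×12.65×2.4 = 15.18.
Layer 2: σ_v at top = γ₁h₁ = 42.72; σ_h top = K_a2×42.72 = 18.36; σ_h base = K_a2×(42.72+21.3×2.3) = 39.42.
P₂ = ½(18.36+39.42)×2.3 = 66.45. Total P_a = 15.18+66.45 = 81.63 kN/m.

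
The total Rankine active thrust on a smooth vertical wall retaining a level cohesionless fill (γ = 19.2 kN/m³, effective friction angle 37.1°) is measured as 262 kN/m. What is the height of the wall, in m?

K_a = 0.2475. P_a = ½ K_a γ H² ⇒ H = √(2P_a/(K_a γ)).
H = √(2×262/(0.2475×19.2)) = 10.50 m.

10.5 m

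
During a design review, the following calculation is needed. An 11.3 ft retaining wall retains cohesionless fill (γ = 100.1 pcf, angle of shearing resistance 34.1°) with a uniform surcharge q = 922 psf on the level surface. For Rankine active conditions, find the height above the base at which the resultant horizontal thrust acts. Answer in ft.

K_a = 0.2815.
Triangular part P₁ = ½K_aγH² = 1799 at H/3 = 3.767 ft; rectangular part P₂ = K_a q H = 2933 at H/2 = 5.650 ft.
ȳ = (P₁·3.767 + P₂·5.650)/(P₁+P₂) = 4.934 ft.

4.93 ft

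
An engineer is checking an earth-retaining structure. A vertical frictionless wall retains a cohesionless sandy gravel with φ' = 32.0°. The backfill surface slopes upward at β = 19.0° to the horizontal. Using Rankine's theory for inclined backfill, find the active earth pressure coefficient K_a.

K_a = cos β · (cos β − √(cos²β − cos²φ)) / (cos β + √(cos²β − cos²φ)).
cos β = 0.9455, cos φ = 0.8480, √(cos²β − cos²φ) = 0.4181.
K_a = 0.9455 × (0.9455 − 0.4181)/(0.9455 + 0.4181) = 0.3657.

0.366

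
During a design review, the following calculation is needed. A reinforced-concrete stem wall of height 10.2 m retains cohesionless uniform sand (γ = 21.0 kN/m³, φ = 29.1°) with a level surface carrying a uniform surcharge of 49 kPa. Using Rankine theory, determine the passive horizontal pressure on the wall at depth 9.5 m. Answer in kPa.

719 kPa

K_p = (1 + sin φ)/(1 − sin φ) = 2.894.
σ_v = γz + q = 21.0 × 9.5 + 49 = 248.5 kPa.
σ_h = K_p σ_v = 2.894 × 248.5 = 719.1 kPa.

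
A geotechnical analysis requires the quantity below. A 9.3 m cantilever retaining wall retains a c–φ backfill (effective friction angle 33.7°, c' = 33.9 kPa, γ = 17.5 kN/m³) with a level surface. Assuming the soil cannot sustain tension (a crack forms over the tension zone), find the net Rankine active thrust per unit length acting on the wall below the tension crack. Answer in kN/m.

10.6 kN/m

K_a = 0.2863; √K_a = 0.5351.
Tension-crack depth z_c = 2c/(γ√K_a) = 2×33.9/(17.5×0.5351) = 7.241 m.
σ_a at base = K_a γ H − 2c√K_a = 0.2863×17.5×9.3 − 2×33.9×0.5351 = 10.32 kPa.
P_a = ½ × 10.32 × (H − z_c) = 0.5×10.32×2.059 = 10.62 kN/m.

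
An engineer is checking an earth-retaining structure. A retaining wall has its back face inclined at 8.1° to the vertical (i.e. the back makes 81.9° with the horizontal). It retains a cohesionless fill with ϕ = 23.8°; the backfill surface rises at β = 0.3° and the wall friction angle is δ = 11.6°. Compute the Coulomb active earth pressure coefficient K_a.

K_a = sin²(α+φ) / [sin²α · sin(α−δ) · (1 + √{sin(φ+δ)sin(φ−β) / (sin(α−δ)sin(α+β))})²].
With α = 81.9°, φ = 23.8°, δ = 11.6°, β = 0.3°: K_a = 0.4478.

0.448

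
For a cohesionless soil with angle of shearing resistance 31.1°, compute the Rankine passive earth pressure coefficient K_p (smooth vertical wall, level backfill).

3.14

K_p = (1 + sin φ)/(1 − sin φ) = tan²(45° + 31.1°/2) = 3.137.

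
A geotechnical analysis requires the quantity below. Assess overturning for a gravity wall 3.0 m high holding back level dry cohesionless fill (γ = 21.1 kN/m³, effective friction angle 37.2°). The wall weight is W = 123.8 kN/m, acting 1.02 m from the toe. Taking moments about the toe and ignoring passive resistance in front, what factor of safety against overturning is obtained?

5.40

K_a = tan²(45° − 37.2°/2) = 0.2464.
P_a = ½K_aγH² = 0.5×0.2464×21.1×3.0² = 23.40 kN/m, acting at H/3 = 1.000 m above the base.
Overturning moment M_o = P_a × H/3 = 23.40 × 1.000 = 23.40.
Resisting moment M_r = W × 1.02 = 123.8 × 1.02 = 126.3.
FS_overturning = M_r/M_o = 126.3/23.40 = 5.397.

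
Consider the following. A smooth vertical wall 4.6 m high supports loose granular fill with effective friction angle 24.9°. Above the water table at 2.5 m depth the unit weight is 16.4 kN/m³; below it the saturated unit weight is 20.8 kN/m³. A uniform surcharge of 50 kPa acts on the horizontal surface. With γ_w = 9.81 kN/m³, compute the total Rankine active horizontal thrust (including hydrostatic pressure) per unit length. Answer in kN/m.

181 kN/m

K_a = tan²(45° − φ/2) = 0.4074.
γ' = 20.8 − 9.81 = 10.99 kN/m³. h₂ = H − d_w = 2.1 m.
σ'_h: at surface K_a·q = 20.37; at WT K_a(q+γd_w) = 37.08; at base K_a(q+γd_w+γ'h₂) = 46.48 kPa.
P₁ = ½(20.37+37.08)×2.5 = 71.81; P₂ = ½(37.08+46.48)×2.1 = 87.73; P_w = ½γ_w h₂² = 21.63.
Total = 71.81+87.73+21.63 = 181.2 kN/m.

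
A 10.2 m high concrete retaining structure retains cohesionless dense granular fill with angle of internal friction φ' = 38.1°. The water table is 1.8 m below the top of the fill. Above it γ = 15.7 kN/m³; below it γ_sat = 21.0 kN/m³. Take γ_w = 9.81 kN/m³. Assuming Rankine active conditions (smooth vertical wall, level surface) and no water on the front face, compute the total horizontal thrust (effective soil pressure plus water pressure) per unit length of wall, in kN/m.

K_a = tan²(45° − φ/2) = 0.2368.
γ' = 21.0 − 9.81 = 11.19 kN/m³. Depth below WT = 8.4 m.
σ'_h at WT = K_a γ d_w = 6.693 kPa; at base = 6.693 + K_a γ' × 8.4 = 28.95 kPa.
P₁ (0–1.8 m) = ½×6.693×1.8 = 6.024. P₂ (1.8–10.2 m) = ½(6.693+28.95)×8.4 = 149.7.
P_w = ½ γ_w h₂² = 0.5×9.81×8.4² = 346.1. Total = 6.024+149.7+346.1 = 501.8 kN/m.

502 kN/m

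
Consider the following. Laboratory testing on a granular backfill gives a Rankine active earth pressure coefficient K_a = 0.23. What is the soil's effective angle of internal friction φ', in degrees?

K_a = tan²(45° − φ/2) ⇒ 45° − φ/2 = arctan(√0.23) = 25.62°.
φ = 2(45° − 25.62°) = 38.76°.

38.8°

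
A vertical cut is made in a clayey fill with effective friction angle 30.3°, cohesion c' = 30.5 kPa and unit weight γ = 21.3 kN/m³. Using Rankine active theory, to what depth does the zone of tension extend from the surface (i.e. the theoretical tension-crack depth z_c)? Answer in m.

K_a = tan²(45° − 30.3°/2) = 0.3293; √K_a = 0.5739.
The active pressure is zero where K_a γ z = 2c√K_a, so z_c = 2c/(γ√K_a) = 2×30.5/(21.3×0.5739) = 4.990 m.

4.99 m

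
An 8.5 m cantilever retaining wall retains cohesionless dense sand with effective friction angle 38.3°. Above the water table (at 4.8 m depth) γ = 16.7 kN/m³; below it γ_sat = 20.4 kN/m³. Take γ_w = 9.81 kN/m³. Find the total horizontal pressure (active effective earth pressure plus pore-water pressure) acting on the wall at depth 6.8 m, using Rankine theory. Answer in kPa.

43.4 kPa

K_a = (1 − sin φ)/(1 + sin φ) = 0.2347.
γ' = 20.4 − 9.81 = 10.59 kN/m³.
Effective vertical stress at 6.8 m: σ'_v = 16.7×4.8 + 10.59×2.00 = 101.3 kPa.
σ'_h = K_a σ'_v = 0.2347 × 101.3 = 23.79 kPa; u = γ_w × 2.00 = 19.62 kPa.
Total σ_h = 23.79 + 19.62 = 43.41 kPa.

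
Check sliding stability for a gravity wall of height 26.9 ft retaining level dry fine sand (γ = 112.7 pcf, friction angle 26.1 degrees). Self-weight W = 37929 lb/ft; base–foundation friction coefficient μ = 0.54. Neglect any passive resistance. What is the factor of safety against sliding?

K_a = tan²(45° − 26.1°/2) = 0.3889.
P_a = ½K_aγH² = 0.5×0.3889×112.7×26.9² = 15860 lb/ft, acting at H/3 = 8.967 ft above the base.
FS_sliding = μW / P_a = 0.54×37929 / 15860 = 1.291.

1.29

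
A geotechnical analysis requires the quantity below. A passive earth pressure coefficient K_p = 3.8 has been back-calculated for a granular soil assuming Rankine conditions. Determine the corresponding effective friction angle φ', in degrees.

K_p = (1+sin φ)/(1−sin φ) ⇒ sin φ = (K_p − 1)/(K_p + 1) = 0.5833.
φ = arcsin(0.5833) = 35.69°.

35.7°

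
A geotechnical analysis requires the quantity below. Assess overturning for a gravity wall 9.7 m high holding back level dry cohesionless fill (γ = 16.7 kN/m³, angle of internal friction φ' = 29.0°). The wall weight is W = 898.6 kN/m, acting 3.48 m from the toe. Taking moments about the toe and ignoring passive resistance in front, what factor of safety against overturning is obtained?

3.55

K_a = tan²(45° − 29.0°/2) = 0.3470.
P_a = ½K_aγH² = 0.5×0.3470×16.7×9.7² = 272.6 kN/m, acting at H/3 = 3.233 m above the base.
Overturning moment M_o = P_a × H/3 = 272.6 × 3.233 = 881.4.
Resisting moment M_r = W × 3.48 = 898.6 × 3.48 = 3127.
FS_overturning = M_r/M_o = 3127/881.4 = 3.548.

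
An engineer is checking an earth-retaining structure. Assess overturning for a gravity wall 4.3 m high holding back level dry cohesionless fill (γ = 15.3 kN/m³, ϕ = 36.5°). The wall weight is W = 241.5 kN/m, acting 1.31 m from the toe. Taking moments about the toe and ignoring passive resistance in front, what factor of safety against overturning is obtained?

6.14

K_a = tan²(45° − 36.5°/2) = 0.2541.
P_a = ½K_aγH² = 0.5×0.2541×15.3×4.3² = 35.94 kN/m, acting at H/3 = 1.433 m above the base.
Overturning moment M_o = P_a × H/3 = 35.94 × 1.433 = 51.51.
Resisting moment M_r = W × 1.31 = 241.5 × 1.31 = 316.4.
FS_overturning = M_r/M_o = 316.4/51.51 = 6.142.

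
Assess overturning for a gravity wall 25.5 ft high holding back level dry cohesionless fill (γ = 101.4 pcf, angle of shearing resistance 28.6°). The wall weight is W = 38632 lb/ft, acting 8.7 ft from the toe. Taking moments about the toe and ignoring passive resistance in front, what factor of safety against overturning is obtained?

3.40

K_a = tan²(45° − 28.6°/2) = 0.3525.
P_a = ½K_aγH² = 0.5×0.3525×101.4×25.5² = 11620 lb/ft, acting at H/3 = 8.500 ft above the base.
Overturning moment M_o = P_a × H/3 = 11620 × 8.500 = 98790.
Resisting moment M_r = W × 8.7 = 38632 × 8.7 = 336100.
FS_overturning = M_r/M_o = 336100/98790 = 3.402.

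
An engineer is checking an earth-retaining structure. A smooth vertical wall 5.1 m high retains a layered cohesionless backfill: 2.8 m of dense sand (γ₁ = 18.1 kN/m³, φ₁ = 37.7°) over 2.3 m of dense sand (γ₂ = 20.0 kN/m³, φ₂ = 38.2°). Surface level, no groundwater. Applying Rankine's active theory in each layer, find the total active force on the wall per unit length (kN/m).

K_a1 = tan²(45°−37.7°/2) = 0.2411; K_a2 = tan²(45°−38.2°/2) = 0.2358.
Layer 1: σ at base = K_a1 γ₁ h₁ = 12.22 kPa; P₁ = ½×12.22×2.8 = 17.10.
Layer 2: σ_v at top = γ₁h₁ = 50.68; σ_h top = K_a2×50.68 = 11.95; σ_h base = K_a2×(50.68+20.0×2.3) = 22.80.
P₂ = ½(11.95+22.80)×2.3 = 39.96. Total P_a = 17.10+39.96 = 57.06 kN/m.

57.1 kN/m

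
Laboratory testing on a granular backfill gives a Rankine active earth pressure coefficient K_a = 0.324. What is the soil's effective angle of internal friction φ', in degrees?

K_a = tan²(45° − φ/2) ⇒ 45° − φ/2 = arctan(√0.324) = 29.65°.
φ = 2(45° − 29.65°) = 30.70°.

30.7°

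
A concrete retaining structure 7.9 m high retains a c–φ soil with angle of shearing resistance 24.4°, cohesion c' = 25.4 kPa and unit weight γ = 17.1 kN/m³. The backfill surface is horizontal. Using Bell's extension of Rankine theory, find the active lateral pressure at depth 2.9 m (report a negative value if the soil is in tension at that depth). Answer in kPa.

-12.1 kPa

K_a = (1 − sin φ)/(1 + sin φ) = 0.4153.
σ_a = K_a γ z − 2c√K_a = 0.4153×17.1×2.9 − 2×25.4×0.6445 = -12.14 kPa.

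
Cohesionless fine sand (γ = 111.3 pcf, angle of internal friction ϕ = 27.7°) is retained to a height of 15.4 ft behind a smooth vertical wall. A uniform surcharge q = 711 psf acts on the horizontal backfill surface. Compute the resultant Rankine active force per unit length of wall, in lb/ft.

K_a = tan²(45° − φ/2) = 0.3653.
Soil triangle: ½ K_a γ H² = 0.5×0.3653×111.3×15.4² = 4822 lb/ft.
Surcharge rectangle: K_a q H = 0.3653×711×15.4 = 4000 lb/ft.
Total = 4822 + 4000 = 8822 lb/ft.

8820 lb/ft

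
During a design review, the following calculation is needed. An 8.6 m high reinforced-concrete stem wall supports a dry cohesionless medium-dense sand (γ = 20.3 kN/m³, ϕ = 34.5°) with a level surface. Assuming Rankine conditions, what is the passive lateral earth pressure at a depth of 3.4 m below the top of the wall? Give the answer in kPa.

249 kPa

K_p = (1 + sin φ)/(1 − sin φ) = 3.613.
σ_h = K_p γ z = 3.613 × 20.3 × 3.4 = 249.3 kPa.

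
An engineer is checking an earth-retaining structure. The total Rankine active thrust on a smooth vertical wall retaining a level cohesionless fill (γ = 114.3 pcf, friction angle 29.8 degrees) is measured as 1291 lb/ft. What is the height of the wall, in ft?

8.20 ft

K_a = 0.3360. P_a = ½ K_a γ H² ⇒ H = √(2P_a/(K_a γ)).
H = √(2×1291/(0.3360×114.3)) = 8.199 ft.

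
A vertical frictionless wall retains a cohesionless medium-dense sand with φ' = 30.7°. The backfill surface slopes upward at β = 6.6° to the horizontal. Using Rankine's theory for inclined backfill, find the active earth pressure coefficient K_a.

0.330

K_a = cos β · (cos β − √(cos²β − cos²φ)) / (cos β + √(cos²β − cos²φ)).
cos β = 0.9934, cos φ = 0.8599, √(cos²β − cos²φ) = 0.4974.
K_a = 0.9934 × (0.9934 − 0.4974)/(0.9934 + 0.4974) = 0.3305.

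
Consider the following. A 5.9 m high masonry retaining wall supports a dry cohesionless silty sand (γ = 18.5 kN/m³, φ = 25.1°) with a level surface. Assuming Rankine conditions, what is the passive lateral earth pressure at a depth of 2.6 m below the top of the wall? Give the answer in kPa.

K_p = (1 + sin φ)/(1 − sin φ) = 2.473.
σ_h = K_p γ z = 2.473 × 18.5 × 2.6 = 119.0 kPa.

119 kPa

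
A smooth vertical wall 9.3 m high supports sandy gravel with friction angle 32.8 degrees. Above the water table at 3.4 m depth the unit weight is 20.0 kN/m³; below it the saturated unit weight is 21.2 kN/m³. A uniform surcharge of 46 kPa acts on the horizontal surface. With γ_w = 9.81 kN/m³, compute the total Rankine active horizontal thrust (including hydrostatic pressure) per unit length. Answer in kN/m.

510 kN/m

K_a = tan²(45° − φ/2) = 0.2973.
γ' = 21.2 − 9.81 = 11.39 kN/m³. h₂ = H − d_w = 5.9 m.
σ'_h: at surface K_a·q = 13.67; at WT K_a(q+γd_w) = 33.89; at base K_a(q+γd_w+γ'h₂) = 53.86 kPa.
P₁ = ½(13.67+33.89)×3.4 = 80.86; P₂ = ½(33.89+53.86)×5.9 = 258.9; P_w = ½γ_w h₂² = 170.7.
Total = 80.86+258.9+170.7 = 510.5 kN/m.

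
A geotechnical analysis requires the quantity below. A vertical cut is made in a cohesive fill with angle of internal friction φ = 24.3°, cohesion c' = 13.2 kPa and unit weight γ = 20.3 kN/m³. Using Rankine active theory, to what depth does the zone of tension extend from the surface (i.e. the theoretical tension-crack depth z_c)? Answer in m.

2.01 m

K_a = tan²(45° − 24.3°/2) = 0.4169; √K_a = 0.6457.
The active pressure is zero where K_a γ z = 2c√K_a, so z_c = 2c/(γ√K_a) = 2×13.2/(20.3×0.6457) = 2.014 m.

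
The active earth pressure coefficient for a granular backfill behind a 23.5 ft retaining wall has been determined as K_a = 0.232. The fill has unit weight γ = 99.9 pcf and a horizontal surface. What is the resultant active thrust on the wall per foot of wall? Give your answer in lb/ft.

6400 lb/ft

P = ½ K_a γ H² = 0.5 × 0.232 × 99.9 × 23.5² = 6400 lb/ft.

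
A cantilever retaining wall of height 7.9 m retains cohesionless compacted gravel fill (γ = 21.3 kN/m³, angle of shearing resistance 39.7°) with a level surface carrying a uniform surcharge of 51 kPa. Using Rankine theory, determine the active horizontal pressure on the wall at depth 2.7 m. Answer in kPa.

K_a = (1 − sin φ)/(1 + sin φ) = 0.2204.
σ_v = γz + q = 21.3 × 2.7 + 51 = 108.5 kPa.
σ_h = K_a σ_v = 0.2204 × 108.5 = 23.92 kPa.

23.9 kPa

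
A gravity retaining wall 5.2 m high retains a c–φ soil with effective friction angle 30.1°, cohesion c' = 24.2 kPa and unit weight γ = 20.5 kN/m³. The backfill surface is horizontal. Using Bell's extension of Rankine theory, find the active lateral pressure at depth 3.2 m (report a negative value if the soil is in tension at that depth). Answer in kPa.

-6.11 kPa

K_a = (1 − sin φ)/(1 + sin φ) = 0.3320.
σ_a = K_a γ z − 2c√K_a = 0.3320×20.5×3.2 − 2×24.2×0.5762 = -6.109 kPa.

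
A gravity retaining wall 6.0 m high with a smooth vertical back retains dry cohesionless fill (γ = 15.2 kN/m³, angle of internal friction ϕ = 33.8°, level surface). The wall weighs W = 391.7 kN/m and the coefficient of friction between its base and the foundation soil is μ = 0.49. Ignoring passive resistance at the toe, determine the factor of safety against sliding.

2.46

K_a = tan²(45° − 33.8°/2) = 0.2851.
P_a = ½K_aγH² = 0.5×0.2851×15.2×6.0² = 78.00 kN/m, acting at H/3 = 2.000 m above the base.
FS_sliding = μW / P_a = 0.49×391.7 / 78.00 = 2.461.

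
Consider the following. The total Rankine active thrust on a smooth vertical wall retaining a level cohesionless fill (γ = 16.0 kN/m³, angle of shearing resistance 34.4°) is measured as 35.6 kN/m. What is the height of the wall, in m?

4.00 m

K_a = 0.2780. P_a = ½ K_a γ H² ⇒ H = √(2P_a/(K_a γ)).
H = √(2×35.6/(0.2780×16.0)) = 4.001 m.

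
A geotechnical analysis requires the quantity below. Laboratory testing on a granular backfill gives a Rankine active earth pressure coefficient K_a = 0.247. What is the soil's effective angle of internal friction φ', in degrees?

K_a = tan²(45° − φ/2) ⇒ 45° − φ/2 = arctan(√0.247) = 26.43°.
φ = 2(45° − 26.43°) = 37.15°.

37.1°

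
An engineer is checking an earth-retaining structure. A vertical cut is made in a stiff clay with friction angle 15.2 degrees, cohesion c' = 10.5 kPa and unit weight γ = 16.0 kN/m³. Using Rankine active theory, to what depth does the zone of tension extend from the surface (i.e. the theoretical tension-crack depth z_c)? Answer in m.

K_a = tan²(45° − 15.2°/2) = 0.5845; √K_a = 0.7646.
The active pressure is zero where K_a γ z = 2c√K_a, so z_c = 2c/(γ√K_a) = 2×10.5/(16.0×0.7646) = 1.717 m.

1.72 m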